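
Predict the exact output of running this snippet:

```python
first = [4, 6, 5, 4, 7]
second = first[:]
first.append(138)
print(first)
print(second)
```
[4, 6, 5, 4, 7, 138]
[4, 6, 5, 4, 7]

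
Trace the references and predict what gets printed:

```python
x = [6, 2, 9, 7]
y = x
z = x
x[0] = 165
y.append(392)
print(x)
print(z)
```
[165, 2, 9, 7, 392]
[165, 2, 9, 7, 392]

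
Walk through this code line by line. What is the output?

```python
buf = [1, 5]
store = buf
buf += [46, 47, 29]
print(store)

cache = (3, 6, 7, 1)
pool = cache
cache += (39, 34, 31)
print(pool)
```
[1, 5, 46, 47, 29]
(3, 6, 7, 1)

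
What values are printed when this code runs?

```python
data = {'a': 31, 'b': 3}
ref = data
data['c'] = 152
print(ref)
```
{'a': 31, 'b': 3, 'c': 152}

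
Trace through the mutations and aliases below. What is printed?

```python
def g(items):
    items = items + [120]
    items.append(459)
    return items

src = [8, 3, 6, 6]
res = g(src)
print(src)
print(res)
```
[8, 3, 6, 6]
[8, 3, 6, 6, 120, 459]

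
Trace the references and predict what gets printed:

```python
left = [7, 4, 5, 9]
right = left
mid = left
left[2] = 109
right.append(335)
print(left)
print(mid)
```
[7, 4, 109, 9, 335]
[7, 4, 109, 9, 335]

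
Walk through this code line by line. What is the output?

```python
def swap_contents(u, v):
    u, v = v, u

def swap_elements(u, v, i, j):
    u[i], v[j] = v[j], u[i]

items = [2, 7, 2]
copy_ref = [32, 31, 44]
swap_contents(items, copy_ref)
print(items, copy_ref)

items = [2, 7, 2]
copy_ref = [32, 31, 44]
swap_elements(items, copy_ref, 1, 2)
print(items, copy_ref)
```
[2, 7, 2] [32, 31, 44]
[2, 44, 2] [32, 31, 7]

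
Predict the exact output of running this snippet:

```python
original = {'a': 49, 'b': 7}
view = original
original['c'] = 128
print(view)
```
{'a': 49, 'b': 7, 'c': 128}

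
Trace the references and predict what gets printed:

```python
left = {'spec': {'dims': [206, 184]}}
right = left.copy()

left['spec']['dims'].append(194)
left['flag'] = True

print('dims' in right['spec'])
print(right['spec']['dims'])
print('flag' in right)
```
True
[206, 184, 194]
False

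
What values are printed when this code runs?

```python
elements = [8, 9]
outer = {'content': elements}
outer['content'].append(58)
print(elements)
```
[8, 9, 58]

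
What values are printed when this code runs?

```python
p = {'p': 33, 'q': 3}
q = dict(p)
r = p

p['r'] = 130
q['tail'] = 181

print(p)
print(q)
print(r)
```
{'p': 33, 'q': 3, 'r': 130}
{'p': 33, 'q': 3, 'tail': 181}
{'p': 33, 'q': 3, 'r': 130}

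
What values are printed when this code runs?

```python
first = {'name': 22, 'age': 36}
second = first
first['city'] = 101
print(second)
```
{'name': 22, 'age': 36, 'city': 101}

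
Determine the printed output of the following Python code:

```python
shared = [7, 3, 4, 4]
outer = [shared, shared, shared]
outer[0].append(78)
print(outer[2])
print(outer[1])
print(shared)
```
[7, 3, 4, 4, 78]
[7, 3, 4, 4, 78]
[7, 3, 4, 4, 78]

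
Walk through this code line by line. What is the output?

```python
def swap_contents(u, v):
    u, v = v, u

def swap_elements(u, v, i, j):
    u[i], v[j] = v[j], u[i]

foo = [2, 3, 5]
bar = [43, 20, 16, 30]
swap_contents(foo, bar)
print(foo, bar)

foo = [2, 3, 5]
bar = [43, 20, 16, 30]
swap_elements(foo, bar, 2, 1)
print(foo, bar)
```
[2, 3, 5] [43, 20, 16, 30]
[2, 3, 20] [43, 5, 16, 30]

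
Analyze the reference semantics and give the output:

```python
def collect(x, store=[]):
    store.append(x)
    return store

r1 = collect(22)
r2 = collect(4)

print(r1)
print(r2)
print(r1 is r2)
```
[22, 4]
[22, 4]
True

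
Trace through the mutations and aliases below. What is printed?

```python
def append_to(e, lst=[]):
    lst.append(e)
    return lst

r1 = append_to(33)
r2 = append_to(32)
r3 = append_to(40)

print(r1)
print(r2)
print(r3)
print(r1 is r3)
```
[33, 32, 40]
[33, 32, 40]
[33, 32, 40]
True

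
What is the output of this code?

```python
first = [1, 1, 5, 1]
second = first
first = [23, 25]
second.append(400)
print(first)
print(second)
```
[23, 25]
[1, 1, 5, 1, 400]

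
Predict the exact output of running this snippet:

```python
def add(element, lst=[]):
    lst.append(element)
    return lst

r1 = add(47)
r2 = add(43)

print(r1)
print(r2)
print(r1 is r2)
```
[47, 43]
[47, 43]
True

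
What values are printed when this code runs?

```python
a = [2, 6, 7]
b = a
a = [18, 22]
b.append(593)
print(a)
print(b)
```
[18, 22]
[2, 6, 7, 593]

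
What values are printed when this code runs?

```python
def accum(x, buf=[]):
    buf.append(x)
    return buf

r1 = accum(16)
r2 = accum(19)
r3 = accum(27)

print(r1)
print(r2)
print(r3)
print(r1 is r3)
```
[16, 19, 27]
[16, 19, 27]
[16, 19, 27]
True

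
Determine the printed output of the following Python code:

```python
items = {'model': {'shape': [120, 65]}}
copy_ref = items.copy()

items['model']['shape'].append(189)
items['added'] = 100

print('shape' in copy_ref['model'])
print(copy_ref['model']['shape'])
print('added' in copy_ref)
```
True
[120, 65, 189]
False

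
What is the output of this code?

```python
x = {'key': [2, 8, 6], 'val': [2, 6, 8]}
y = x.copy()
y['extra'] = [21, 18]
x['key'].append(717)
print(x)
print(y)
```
{'key': [2, 8, 6, 717], 'val': [2, 6, 8]}
{'key': [2, 8, 6, 717], 'val': [2, 6, 8], 'extra': [21, 18]}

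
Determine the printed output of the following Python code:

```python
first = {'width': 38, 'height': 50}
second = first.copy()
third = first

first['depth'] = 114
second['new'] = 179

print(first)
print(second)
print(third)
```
{'width': 38, 'height': 50, 'depth': 114}
{'width': 38, 'height': 50, 'new': 179}
{'width': 38, 'height': 50, 'depth': 114}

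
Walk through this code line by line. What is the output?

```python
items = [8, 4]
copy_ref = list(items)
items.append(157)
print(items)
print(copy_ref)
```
[8, 4, 157]
[8, 4]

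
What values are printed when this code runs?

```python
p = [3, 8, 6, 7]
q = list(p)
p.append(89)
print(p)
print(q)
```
[3, 8, 6, 7, 89]
[3, 8, 6, 7]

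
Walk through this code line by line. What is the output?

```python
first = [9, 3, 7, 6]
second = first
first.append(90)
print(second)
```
[9, 3, 7, 6, 90]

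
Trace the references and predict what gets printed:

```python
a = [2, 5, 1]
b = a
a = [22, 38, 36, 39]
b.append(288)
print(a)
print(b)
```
[22, 38, 36, 39]
[2, 5, 1, 288]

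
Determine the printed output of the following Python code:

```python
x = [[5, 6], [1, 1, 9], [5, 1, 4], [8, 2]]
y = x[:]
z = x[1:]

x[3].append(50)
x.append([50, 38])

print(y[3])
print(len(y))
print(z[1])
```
[8, 2, 50]
4
[5, 1, 4]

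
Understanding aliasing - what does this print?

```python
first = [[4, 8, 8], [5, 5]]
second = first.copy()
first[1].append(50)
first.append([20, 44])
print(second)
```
[[4, 8, 8], [5, 5, 50]]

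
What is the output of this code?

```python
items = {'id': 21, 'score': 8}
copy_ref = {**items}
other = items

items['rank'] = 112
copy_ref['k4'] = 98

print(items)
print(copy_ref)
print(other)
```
{'id': 21, 'score': 8, 'rank': 112}
{'id': 21, 'score': 8, 'k4': 98}
{'id': 21, 'score': 8, 'rank': 112}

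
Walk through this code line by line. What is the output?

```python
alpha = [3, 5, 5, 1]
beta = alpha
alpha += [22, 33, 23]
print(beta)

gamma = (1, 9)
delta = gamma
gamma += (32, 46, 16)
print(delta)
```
[3, 5, 5, 1, 22, 33, 23]
(1, 9)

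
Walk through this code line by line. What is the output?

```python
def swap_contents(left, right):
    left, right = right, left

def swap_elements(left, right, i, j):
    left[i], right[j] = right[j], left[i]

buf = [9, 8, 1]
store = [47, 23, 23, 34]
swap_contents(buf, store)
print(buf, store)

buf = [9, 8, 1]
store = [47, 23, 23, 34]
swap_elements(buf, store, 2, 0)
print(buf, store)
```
[9, 8, 1] [47, 23, 23, 34]
[9, 8, 47] [1, 23, 23, 34]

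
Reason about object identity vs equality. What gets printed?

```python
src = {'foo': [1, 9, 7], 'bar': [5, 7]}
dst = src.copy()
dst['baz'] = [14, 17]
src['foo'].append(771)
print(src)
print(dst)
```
{'foo': [1, 9, 7, 771], 'bar': [5, 7]}
{'foo': [1, 9, 7, 771], 'bar': [5, 7], 'baz': [14, 17]}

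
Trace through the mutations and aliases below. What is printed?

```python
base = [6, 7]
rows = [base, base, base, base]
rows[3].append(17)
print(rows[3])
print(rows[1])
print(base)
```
[6, 7, 17]
[6, 7, 17]
[6, 7, 17]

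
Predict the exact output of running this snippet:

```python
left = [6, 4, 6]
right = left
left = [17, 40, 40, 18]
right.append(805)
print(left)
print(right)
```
[17, 40, 40, 18]
[6, 4, 6, 805]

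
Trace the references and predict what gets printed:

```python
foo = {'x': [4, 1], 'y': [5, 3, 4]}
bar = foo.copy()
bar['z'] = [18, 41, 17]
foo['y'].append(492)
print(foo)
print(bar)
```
{'x': [4, 1], 'y': [5, 3, 4, 492]}
{'x': [4, 1], 'y': [5, 3, 4, 492], 'z': [18, 41, 17]}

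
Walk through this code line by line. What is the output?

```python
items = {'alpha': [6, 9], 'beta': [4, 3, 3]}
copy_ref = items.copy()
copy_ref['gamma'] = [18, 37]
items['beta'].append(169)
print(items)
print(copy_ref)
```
{'alpha': [6, 9], 'beta': [4, 3, 3, 169]}
{'alpha': [6, 9], 'beta': [4, 3, 3, 169], 'gamma': [18, 37]}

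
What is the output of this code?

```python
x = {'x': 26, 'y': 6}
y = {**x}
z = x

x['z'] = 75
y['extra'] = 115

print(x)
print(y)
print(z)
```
{'x': 26, 'y': 6, 'z': 75}
{'x': 26, 'y': 6, 'extra': 115}
{'x': 26, 'y': 6, 'z': 75}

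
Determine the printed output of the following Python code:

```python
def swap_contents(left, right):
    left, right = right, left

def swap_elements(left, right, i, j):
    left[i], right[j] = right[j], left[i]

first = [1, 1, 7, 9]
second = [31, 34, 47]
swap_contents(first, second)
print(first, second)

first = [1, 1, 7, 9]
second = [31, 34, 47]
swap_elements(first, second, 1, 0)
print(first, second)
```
[1, 1, 7, 9] [31, 34, 47]
[1, 31, 7, 9] [1, 34, 47]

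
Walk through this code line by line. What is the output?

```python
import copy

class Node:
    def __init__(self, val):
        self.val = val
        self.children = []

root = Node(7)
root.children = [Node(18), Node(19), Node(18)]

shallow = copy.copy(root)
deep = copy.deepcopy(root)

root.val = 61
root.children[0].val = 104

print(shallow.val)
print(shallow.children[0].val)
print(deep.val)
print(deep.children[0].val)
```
7
104
7
18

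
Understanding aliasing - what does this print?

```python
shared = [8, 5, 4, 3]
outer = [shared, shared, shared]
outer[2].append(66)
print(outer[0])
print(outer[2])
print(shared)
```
[8, 5, 4, 3, 66]
[8, 5, 4, 3, 66]
[8, 5, 4, 3, 66]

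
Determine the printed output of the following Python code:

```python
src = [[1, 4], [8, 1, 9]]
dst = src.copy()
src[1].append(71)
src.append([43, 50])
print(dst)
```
[[1, 4], [8, 1, 9, 71]]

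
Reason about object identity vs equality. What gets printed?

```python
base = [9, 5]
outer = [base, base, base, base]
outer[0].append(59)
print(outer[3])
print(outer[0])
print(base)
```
[9, 5, 59]
[9, 5, 59]
[9, 5, 59]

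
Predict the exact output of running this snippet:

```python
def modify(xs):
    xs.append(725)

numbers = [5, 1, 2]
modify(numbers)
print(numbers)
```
[5, 1, 2, 725]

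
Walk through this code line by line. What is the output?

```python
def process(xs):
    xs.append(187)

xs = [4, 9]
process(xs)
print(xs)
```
[4, 9, 187]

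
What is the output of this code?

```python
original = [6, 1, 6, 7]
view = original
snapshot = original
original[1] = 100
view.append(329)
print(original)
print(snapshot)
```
[6, 100, 6, 7, 329]
[6, 100, 6, 7, 329]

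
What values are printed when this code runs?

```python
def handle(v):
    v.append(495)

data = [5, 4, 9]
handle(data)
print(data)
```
[5, 4, 9, 495]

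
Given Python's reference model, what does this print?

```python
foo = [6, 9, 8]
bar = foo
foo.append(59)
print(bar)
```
[6, 9, 8, 59]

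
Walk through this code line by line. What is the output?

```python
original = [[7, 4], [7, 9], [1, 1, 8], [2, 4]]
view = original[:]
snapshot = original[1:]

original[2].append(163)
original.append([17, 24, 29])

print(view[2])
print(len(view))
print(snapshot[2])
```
[1, 1, 8, 163]
4
[2, 4]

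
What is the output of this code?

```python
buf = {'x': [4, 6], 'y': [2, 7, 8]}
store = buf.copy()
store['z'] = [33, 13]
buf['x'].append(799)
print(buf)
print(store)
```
{'x': [4, 6, 799], 'y': [2, 7, 8]}
{'x': [4, 6, 799], 'y': [2, 7, 8], 'z': [33, 13]}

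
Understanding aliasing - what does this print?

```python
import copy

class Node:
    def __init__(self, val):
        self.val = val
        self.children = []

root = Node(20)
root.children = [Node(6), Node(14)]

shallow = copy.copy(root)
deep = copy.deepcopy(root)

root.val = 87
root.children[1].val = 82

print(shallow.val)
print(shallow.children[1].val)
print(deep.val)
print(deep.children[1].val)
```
20
82
20
14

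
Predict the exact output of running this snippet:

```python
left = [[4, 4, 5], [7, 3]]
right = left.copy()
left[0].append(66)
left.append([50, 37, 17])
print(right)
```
[[4, 4, 5, 66], [7, 3]]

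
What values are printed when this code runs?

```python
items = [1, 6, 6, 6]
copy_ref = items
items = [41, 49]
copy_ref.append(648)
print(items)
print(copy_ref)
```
[41, 49]
[1, 6, 6, 6, 648]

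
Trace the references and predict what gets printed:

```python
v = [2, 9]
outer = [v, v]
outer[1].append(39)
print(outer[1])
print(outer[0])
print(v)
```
[2, 9, 39]
[2, 9, 39]
[2, 9, 39]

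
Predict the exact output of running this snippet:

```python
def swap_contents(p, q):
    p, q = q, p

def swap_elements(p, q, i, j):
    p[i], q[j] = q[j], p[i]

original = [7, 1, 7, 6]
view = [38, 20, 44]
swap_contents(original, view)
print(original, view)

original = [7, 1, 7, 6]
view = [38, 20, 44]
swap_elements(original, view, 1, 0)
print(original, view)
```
[7, 1, 7, 6] [38, 20, 44]
[7, 38, 7, 6] [1, 20, 44]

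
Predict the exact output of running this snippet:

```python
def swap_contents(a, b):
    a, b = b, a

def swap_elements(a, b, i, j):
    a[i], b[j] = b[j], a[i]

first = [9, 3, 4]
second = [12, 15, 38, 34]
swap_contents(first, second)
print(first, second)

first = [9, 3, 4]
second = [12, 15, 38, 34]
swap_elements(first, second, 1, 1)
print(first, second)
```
[9, 3, 4] [12, 15, 38, 34]
[9, 15, 4] [12, 3, 38, 34]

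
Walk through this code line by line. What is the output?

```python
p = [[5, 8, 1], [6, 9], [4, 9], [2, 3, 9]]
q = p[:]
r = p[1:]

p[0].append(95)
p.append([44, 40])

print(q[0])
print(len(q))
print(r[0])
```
[5, 8, 1, 95]
4
[6, 9]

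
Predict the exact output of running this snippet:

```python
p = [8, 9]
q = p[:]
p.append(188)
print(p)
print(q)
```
[8, 9, 188]
[8, 9]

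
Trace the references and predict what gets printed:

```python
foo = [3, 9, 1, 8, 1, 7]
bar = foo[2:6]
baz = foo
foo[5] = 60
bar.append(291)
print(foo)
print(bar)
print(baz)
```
[3, 9, 1, 8, 1, 60]
[1, 8, 1, 7, 291]
[3, 9, 1, 8, 1, 60]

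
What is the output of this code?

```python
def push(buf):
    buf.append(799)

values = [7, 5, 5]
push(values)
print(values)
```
[7, 5, 5, 799]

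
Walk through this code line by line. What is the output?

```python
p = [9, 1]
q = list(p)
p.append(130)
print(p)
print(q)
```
[9, 1, 130]
[9, 1]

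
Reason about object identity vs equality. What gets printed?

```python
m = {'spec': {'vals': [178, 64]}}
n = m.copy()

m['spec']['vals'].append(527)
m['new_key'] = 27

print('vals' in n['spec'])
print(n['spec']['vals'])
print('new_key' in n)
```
True
[178, 64, 527]
False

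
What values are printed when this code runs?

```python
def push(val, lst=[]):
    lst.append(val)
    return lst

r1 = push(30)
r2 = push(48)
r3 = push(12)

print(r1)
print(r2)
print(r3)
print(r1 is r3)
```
[30, 48, 12]
[30, 48, 12]
[30, 48, 12]
True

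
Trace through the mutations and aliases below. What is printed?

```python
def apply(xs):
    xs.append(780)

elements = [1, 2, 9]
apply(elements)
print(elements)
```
[1, 2, 9, 780]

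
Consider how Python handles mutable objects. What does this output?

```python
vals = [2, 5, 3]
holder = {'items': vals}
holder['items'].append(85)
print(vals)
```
[2, 5, 3, 85]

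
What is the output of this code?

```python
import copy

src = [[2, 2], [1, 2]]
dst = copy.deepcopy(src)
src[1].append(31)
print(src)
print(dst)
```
[[2, 2], [1, 2, 31]]
[[2, 2], [1, 2]]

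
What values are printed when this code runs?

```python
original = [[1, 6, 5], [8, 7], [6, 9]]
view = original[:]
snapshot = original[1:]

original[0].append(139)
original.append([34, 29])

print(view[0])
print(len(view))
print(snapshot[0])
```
[1, 6, 5, 139]
3
[8, 7]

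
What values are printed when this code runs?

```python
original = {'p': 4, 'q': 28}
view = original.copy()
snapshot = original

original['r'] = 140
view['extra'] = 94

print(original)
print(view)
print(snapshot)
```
{'p': 4, 'q': 28, 'r': 140}
{'p': 4, 'q': 28, 'extra': 94}
{'p': 4, 'q': 28, 'r': 140}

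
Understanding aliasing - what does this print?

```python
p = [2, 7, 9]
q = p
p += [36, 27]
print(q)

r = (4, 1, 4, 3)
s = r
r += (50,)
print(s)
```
[2, 7, 9, 36, 27]
(4, 1, 4, 3)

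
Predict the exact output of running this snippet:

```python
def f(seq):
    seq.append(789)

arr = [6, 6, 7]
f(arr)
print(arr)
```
[6, 6, 7, 789]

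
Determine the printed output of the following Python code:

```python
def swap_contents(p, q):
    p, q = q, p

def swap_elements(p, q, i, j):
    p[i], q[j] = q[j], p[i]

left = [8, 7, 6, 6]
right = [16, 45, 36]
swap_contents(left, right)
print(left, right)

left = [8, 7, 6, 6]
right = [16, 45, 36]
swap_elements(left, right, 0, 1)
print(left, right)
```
[8, 7, 6, 6] [16, 45, 36]
[45, 7, 6, 6] [16, 8, 36]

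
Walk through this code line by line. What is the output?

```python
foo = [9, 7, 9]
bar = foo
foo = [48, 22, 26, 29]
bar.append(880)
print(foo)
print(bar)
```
[48, 22, 26, 29]
[9, 7, 9, 880]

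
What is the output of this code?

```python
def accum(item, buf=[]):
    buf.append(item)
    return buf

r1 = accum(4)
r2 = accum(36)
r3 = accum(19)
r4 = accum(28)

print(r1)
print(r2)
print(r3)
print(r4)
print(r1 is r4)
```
[4, 36, 19, 28]
[4, 36, 19, 28]
[4, 36, 19, 28]
[4, 36, 19, 28]
True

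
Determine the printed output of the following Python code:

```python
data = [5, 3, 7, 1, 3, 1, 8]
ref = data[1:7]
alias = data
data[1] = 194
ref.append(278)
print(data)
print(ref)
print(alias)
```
[5, 194, 7, 1, 3, 1, 8]
[3, 7, 1, 3, 1, 8, 278]
[5, 194, 7, 1, 3, 1, 8]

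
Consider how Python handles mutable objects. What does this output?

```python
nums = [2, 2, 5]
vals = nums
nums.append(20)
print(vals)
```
[2, 2, 5, 20]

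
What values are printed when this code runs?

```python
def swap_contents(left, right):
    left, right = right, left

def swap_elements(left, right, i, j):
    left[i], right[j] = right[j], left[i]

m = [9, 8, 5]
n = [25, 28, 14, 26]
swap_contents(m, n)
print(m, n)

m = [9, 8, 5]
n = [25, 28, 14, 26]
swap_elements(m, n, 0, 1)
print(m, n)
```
[9, 8, 5] [25, 28, 14, 26]
[28, 8, 5] [25, 9, 14, 26]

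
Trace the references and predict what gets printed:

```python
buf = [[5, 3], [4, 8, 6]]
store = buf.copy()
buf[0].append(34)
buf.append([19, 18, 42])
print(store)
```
[[5, 3, 34], [4, 8, 6]]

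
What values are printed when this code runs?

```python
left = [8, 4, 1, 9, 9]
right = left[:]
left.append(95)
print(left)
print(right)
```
[8, 4, 1, 9, 9, 95]
[8, 4, 1, 9, 9]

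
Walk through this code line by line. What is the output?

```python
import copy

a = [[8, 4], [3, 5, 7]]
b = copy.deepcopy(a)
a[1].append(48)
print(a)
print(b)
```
[[8, 4], [3, 5, 7, 48]]
[[8, 4], [3, 5, 7]]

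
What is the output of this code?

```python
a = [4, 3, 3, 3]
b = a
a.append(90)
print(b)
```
[4, 3, 3, 3, 90]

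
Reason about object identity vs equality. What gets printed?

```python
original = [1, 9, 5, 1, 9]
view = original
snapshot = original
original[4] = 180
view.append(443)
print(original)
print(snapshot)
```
[1, 9, 5, 1, 180, 443]
[1, 9, 5, 1, 180, 443]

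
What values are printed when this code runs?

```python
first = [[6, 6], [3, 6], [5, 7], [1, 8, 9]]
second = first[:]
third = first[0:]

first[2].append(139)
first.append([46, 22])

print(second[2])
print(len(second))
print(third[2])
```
[5, 7, 139]
4
[5, 7, 139]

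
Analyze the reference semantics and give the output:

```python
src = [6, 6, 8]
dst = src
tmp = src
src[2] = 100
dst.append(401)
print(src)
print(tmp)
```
[6, 6, 100, 401]
[6, 6, 100, 401]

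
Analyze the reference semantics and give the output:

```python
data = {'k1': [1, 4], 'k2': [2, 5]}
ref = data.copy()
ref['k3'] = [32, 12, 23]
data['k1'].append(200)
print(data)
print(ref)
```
{'k1': [1, 4, 200], 'k2': [2, 5]}
{'k1': [1, 4, 200], 'k2': [2, 5], 'k3': [32, 12, 23]}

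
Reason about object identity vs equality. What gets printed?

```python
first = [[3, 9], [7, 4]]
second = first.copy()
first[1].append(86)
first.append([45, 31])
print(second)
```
[[3, 9], [7, 4, 86]]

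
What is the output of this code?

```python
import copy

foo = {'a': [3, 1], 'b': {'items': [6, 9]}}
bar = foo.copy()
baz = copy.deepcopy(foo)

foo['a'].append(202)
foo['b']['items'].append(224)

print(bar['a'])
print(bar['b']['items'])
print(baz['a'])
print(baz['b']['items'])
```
[3, 1, 202]
[6, 9, 224]
[3, 1]
[6, 9]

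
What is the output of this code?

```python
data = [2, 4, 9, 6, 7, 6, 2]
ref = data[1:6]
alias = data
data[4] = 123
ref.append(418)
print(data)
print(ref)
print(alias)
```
[2, 4, 9, 6, 123, 6, 2]
[4, 9, 6, 7, 6, 418]
[2, 4, 9, 6, 123, 6, 2]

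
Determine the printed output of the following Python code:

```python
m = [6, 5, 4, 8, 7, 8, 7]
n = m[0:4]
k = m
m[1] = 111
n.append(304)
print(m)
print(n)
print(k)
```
[6, 111, 4, 8, 7, 8, 7]
[6, 5, 4, 8, 304]
[6, 111, 4, 8, 7, 8, 7]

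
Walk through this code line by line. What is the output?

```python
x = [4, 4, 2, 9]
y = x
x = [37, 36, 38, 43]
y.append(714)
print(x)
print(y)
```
[37, 36, 38, 43]
[4, 4, 2, 9, 714]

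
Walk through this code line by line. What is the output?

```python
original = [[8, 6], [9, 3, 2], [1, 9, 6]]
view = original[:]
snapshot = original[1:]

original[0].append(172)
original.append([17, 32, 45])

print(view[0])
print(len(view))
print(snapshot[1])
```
[8, 6, 172]
3
[1, 9, 6]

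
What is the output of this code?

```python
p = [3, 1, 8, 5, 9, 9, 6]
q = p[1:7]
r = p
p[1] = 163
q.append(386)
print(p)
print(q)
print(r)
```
[3, 163, 8, 5, 9, 9, 6]
[1, 8, 5, 9, 9, 6, 386]
[3, 163, 8, 5, 9, 9, 6]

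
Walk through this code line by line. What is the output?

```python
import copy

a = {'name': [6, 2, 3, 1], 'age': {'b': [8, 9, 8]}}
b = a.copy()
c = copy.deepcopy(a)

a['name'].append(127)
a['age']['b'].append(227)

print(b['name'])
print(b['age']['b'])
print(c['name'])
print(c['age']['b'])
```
[6, 2, 3, 1, 127]
[8, 9, 8, 227]
[6, 2, 3, 1]
[8, 9, 8]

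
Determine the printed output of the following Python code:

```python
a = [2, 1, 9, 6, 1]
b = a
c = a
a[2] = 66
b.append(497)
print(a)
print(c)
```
[2, 1, 66, 6, 1, 497]
[2, 1, 66, 6, 1, 497]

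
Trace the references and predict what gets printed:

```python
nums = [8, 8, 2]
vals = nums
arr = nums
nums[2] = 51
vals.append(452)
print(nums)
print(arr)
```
[8, 8, 51, 452]
[8, 8, 51, 452]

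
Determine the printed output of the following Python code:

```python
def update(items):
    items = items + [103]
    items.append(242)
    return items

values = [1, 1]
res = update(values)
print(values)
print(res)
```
[1, 1]
[1, 1, 103, 242]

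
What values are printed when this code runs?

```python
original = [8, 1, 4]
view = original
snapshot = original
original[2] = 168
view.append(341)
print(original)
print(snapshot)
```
[8, 1, 168, 341]
[8, 1, 168, 341]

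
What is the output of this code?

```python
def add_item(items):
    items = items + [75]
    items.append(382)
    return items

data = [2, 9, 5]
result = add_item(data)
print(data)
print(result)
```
[2, 9, 5]
[2, 9, 5, 75, 382]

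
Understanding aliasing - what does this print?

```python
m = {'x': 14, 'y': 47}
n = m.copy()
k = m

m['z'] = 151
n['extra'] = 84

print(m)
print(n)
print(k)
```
{'x': 14, 'y': 47, 'z': 151}
{'x': 14, 'y': 47, 'extra': 84}
{'x': 14, 'y': 47, 'z': 151}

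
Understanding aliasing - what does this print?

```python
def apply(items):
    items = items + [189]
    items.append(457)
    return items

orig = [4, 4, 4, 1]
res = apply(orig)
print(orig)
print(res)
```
[4, 4, 4, 1]
[4, 4, 4, 1, 189, 457]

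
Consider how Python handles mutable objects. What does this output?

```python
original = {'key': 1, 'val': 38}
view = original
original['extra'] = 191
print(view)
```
{'key': 1, 'val': 38, 'extra': 191}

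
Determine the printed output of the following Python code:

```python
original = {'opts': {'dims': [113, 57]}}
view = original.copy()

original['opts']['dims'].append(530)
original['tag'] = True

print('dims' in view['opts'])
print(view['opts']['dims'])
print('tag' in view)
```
True
[113, 57, 530]
False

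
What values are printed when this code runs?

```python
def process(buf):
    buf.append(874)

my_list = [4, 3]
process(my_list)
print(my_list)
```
[4, 3, 874]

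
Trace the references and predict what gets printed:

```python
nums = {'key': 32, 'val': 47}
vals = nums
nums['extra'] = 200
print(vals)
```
{'key': 32, 'val': 47, 'extra': 200}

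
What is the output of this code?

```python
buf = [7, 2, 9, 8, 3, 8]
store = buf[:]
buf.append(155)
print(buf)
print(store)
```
[7, 2, 9, 8, 3, 8, 155]
[7, 2, 9, 8, 3, 8]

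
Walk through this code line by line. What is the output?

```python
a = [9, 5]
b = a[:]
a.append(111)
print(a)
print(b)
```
[9, 5, 111]
[9, 5]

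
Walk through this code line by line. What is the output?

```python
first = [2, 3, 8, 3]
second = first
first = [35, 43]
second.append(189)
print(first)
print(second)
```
[35, 43]
[2, 3, 8, 3, 189]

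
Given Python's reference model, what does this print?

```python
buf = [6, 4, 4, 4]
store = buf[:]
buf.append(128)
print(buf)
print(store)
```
[6, 4, 4, 4, 128]
[6, 4, 4, 4]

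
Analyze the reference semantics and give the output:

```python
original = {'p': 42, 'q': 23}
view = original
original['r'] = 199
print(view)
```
{'p': 42, 'q': 23, 'r': 199}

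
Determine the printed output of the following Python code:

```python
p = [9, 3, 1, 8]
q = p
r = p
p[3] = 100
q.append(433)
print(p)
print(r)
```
[9, 3, 1, 100, 433]
[9, 3, 1, 100, 433]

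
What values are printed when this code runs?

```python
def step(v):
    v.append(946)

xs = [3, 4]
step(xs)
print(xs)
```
[3, 4, 946]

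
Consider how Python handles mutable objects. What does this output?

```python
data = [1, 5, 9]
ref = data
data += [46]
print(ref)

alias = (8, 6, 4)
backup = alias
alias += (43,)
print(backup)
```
[1, 5, 9, 46]
(8, 6, 4)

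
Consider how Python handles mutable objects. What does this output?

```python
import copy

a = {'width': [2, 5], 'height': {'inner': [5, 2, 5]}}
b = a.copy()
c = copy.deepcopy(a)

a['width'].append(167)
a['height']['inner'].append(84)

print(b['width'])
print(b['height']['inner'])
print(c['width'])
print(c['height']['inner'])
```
[2, 5, 167]
[5, 2, 5, 84]
[2, 5]
[5, 2, 5]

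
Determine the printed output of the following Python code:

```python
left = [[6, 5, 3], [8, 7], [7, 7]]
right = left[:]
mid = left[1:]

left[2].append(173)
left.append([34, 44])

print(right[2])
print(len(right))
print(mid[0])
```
[7, 7, 173]
3
[8, 7]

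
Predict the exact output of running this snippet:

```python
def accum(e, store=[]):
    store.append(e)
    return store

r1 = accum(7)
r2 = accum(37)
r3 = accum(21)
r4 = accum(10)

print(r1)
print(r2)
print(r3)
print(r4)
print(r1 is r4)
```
[7, 37, 21, 10]
[7, 37, 21, 10]
[7, 37, 21, 10]
[7, 37, 21, 10]
True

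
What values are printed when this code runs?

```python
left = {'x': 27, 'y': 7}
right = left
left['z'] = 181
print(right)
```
{'x': 27, 'y': 7, 'z': 181}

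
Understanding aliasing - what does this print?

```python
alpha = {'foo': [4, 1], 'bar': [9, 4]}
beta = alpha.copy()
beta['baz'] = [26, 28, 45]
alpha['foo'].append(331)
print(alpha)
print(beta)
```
{'foo': [4, 1, 331], 'bar': [9, 4]}
{'foo': [4, 1, 331], 'bar': [9, 4], 'baz': [26, 28, 45]}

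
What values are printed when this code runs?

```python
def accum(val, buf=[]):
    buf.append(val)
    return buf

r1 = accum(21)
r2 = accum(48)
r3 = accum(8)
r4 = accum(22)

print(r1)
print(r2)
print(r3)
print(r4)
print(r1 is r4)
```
[21, 48, 8, 22]
[21, 48, 8, 22]
[21, 48, 8, 22]
[21, 48, 8, 22]
True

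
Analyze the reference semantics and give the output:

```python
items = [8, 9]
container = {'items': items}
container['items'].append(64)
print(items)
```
[8, 9, 64]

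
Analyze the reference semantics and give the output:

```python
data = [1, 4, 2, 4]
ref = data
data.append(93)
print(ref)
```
[1, 4, 2, 4, 93]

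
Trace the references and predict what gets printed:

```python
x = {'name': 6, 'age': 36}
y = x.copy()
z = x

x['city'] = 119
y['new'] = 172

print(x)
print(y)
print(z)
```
{'name': 6, 'age': 36, 'city': 119}
{'name': 6, 'age': 36, 'new': 172}
{'name': 6, 'age': 36, 'city': 119}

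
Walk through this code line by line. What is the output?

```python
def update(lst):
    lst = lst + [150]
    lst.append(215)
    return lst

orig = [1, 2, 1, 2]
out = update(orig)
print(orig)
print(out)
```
[1, 2, 1, 2]
[1, 2, 1, 2, 150, 215]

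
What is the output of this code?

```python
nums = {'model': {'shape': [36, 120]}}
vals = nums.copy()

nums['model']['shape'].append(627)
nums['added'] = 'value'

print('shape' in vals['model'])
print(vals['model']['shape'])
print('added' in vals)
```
True
[36, 120, 627]
False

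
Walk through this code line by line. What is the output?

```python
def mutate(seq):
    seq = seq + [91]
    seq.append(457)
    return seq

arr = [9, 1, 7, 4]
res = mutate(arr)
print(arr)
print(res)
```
[9, 1, 7, 4]
[9, 1, 7, 4, 91, 457]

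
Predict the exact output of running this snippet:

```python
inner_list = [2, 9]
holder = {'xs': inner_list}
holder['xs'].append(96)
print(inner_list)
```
[2, 9, 96]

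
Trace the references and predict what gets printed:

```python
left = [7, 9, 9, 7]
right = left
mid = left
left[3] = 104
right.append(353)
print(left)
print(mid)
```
[7, 9, 9, 104, 353]
[7, 9, 9, 104, 353]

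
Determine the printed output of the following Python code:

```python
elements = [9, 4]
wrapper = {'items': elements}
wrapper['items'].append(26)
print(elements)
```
[9, 4, 26]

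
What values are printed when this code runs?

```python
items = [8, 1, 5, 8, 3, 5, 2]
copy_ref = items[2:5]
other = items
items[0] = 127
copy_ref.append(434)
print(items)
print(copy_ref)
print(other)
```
[127, 1, 5, 8, 3, 5, 2]
[5, 8, 3, 434]
[127, 1, 5, 8, 3, 5, 2]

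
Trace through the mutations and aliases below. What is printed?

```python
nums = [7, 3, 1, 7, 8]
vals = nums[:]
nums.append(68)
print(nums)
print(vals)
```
[7, 3, 1, 7, 8, 68]
[7, 3, 1, 7, 8]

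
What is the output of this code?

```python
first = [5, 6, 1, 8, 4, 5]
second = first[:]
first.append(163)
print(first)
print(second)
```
[5, 6, 1, 8, 4, 5, 163]
[5, 6, 1, 8, 4, 5]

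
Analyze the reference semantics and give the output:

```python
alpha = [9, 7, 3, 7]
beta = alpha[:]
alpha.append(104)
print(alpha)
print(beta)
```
[9, 7, 3, 7, 104]
[9, 7, 3, 7]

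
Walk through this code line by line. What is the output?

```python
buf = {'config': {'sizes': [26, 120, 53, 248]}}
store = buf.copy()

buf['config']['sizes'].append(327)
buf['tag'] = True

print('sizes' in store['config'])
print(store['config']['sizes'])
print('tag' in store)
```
True
[26, 120, 53, 248, 327]
False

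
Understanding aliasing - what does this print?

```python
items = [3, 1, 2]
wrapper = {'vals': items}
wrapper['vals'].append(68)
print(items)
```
[3, 1, 2, 68]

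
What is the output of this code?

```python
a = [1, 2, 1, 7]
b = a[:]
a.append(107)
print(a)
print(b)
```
[1, 2, 1, 7, 107]
[1, 2, 1, 7]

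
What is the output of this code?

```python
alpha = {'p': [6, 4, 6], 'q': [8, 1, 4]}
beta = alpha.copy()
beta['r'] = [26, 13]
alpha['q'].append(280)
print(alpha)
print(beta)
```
{'p': [6, 4, 6], 'q': [8, 1, 4, 280]}
{'p': [6, 4, 6], 'q': [8, 1, 4, 280], 'r': [26, 13]}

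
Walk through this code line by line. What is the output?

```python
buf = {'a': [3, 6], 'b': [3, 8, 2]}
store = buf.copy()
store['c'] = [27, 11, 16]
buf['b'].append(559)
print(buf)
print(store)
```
{'a': [3, 6], 'b': [3, 8, 2, 559]}
{'a': [3, 6], 'b': [3, 8, 2, 559], 'c': [27, 11, 16]}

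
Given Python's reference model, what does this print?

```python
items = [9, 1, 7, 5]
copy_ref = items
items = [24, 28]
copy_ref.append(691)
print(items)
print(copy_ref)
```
[24, 28]
[9, 1, 7, 5, 691]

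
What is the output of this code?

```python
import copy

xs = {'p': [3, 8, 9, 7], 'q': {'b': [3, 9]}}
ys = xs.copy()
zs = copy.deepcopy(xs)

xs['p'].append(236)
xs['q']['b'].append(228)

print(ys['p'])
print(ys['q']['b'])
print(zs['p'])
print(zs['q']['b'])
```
[3, 8, 9, 7, 236]
[3, 9, 228]
[3, 8, 9, 7]
[3, 9]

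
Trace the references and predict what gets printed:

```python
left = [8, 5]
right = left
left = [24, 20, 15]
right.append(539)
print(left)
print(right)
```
[24, 20, 15]
[8, 5, 539]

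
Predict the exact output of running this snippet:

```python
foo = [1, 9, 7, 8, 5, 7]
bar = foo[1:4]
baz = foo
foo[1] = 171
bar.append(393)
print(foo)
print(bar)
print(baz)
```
[1, 171, 7, 8, 5, 7]
[9, 7, 8, 393]
[1, 171, 7, 8, 5, 7]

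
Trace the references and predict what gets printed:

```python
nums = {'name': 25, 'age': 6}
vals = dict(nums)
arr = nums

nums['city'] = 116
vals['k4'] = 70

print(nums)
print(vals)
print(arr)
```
{'name': 25, 'age': 6, 'city': 116}
{'name': 25, 'age': 6, 'k4': 70}
{'name': 25, 'age': 6, 'city': 116}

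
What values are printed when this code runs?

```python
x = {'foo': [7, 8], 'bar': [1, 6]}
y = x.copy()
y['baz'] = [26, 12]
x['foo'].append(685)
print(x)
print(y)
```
{'foo': [7, 8, 685], 'bar': [1, 6]}
{'foo': [7, 8, 685], 'bar': [1, 6], 'baz': [26, 12]}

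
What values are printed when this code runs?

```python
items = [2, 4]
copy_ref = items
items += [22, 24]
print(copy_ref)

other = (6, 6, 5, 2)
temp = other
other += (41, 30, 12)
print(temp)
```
[2, 4, 22, 24]
(6, 6, 5, 2)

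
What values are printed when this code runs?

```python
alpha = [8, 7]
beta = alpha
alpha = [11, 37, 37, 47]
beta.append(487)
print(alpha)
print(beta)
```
[11, 37, 37, 47]
[8, 7, 487]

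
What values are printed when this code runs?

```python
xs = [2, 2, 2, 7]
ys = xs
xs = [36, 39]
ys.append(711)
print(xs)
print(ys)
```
[36, 39]
[2, 2, 2, 7, 711]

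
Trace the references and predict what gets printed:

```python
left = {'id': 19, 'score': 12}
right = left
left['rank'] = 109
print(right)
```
{'id': 19, 'score': 12, 'rank': 109}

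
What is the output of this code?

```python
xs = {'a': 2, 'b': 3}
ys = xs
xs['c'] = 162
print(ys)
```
{'a': 2, 'b': 3, 'c': 162}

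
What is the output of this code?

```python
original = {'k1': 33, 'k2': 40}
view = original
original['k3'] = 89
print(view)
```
{'k1': 33, 'k2': 40, 'k3': 89}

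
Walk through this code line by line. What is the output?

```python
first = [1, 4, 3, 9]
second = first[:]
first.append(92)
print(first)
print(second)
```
[1, 4, 3, 9, 92]
[1, 4, 3, 9]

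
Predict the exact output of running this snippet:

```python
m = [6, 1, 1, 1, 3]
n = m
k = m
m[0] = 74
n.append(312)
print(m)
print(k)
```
[74, 1, 1, 1, 3, 312]
[74, 1, 1, 1, 3, 312]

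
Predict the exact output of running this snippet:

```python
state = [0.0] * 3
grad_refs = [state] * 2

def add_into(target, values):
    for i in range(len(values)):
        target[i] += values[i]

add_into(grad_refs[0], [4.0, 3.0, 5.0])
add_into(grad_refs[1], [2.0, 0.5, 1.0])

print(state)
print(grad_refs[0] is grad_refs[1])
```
[6.0, 3.5, 6.0]
True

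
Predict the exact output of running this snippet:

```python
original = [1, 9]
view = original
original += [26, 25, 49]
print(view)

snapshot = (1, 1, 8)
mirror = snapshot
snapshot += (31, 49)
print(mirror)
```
[1, 9, 26, 25, 49]
(1, 1, 8)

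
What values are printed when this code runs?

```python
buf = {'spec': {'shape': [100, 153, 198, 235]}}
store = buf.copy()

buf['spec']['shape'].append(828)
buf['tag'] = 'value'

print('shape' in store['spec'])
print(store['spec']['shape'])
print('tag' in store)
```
True
[100, 153, 198, 235, 828]
False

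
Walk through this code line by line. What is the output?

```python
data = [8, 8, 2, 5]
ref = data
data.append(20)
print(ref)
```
[8, 8, 2, 5, 20]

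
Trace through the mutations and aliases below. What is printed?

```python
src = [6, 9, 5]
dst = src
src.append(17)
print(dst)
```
[6, 9, 5, 17]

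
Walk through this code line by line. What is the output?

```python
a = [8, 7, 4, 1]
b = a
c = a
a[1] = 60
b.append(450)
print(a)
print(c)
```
[8, 60, 4, 1, 450]
[8, 60, 4, 1, 450]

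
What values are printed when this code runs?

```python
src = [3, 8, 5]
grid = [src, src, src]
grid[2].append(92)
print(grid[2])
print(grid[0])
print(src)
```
[3, 8, 5, 92]
[3, 8, 5, 92]
[3, 8, 5, 92]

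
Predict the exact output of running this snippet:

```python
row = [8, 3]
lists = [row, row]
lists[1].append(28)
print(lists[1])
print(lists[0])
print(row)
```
[8, 3, 28]
[8, 3, 28]
[8, 3, 28]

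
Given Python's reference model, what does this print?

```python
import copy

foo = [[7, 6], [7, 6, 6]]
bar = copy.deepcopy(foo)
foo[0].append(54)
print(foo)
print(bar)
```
[[7, 6, 54], [7, 6, 6]]
[[7, 6], [7, 6, 6]]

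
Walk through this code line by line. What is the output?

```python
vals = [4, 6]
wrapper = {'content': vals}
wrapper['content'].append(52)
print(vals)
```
[4, 6, 52]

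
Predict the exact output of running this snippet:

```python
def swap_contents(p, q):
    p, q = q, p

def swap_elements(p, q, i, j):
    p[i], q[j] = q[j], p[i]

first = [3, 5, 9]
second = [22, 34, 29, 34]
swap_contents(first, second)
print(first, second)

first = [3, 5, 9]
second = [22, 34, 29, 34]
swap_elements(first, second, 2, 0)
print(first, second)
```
[3, 5, 9] [22, 34, 29, 34]
[3, 5, 22] [9, 34, 29, 34]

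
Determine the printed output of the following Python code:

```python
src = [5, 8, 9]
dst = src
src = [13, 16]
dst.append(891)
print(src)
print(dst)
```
[13, 16]
[5, 8, 9, 891]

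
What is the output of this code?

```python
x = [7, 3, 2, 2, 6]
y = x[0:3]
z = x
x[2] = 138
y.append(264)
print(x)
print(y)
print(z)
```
[7, 3, 138, 2, 6]
[7, 3, 2, 264]
[7, 3, 138, 2, 6]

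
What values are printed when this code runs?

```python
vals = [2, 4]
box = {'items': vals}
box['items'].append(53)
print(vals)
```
[2, 4, 53]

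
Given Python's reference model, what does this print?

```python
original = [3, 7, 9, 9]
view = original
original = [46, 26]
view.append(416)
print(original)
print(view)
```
[46, 26]
[3, 7, 9, 9, 416]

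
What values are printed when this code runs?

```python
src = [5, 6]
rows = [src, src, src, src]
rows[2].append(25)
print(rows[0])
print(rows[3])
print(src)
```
[5, 6, 25]
[5, 6, 25]
[5, 6, 25]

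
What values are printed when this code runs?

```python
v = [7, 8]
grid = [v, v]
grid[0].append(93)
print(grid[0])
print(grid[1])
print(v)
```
[7, 8, 93]
[7, 8, 93]
[7, 8, 93]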